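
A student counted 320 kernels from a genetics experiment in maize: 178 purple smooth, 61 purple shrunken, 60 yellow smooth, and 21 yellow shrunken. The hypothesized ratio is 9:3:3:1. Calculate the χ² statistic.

0.089

The 9:3:3:1 ratio has 16 parts, so with N = 320 the expected counts are:
  purple smooth: 320 × 9/16 = 180
  purple shrunken: 320 × 3/16 = 60
  yellow smooth: 320 × 3/16 = 60
  yellow shrunken: 320 × 1/16 = 20
χ² = Σ (O − E)² / E
  purple smooth: (178 − 180)² / 180 = 0.0222
  purple shrunken: (61 − 60)² / 60 = 0.0167
  yellow smooth: (60 − 60)² / 60 = 0.0000
  yellow shrunken: (21 − 20)² / 20 = 0.0500
χ² = 0.0222 + 0.0167 + 0.0000 + 0.0500 = 0.0889 ≈ 0.089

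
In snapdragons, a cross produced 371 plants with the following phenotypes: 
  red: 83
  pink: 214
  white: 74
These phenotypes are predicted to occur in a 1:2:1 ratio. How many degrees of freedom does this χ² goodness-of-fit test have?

2

A goodness-of-fit test with 3 phenotype classes has df = 3 − 1 = 2.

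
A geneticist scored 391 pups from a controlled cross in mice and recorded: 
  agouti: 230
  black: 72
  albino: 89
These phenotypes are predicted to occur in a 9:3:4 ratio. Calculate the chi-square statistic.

Expected counts for N = 391 under a 9:3:4 ratio (total parts = 16):
  agouti: 391 × 9/16 = 219.9375
  black: 391 × 3/16 = 73.3125
  albino: 391 × 4/16 = 97.75
χ² = Σ (O − E)² / E
  agouti: (230 − 219.9375)² / 219.9375 = 0.4604
  black: (72 − 73.3125)² / 73.3125 = 0.0235
  albino: (89 − 97.75)² / 97.75 = 0.7832
χ² = 0.4604 + 0.0235 + 0.7832 = 1.2671 ≈ 1.267

1.267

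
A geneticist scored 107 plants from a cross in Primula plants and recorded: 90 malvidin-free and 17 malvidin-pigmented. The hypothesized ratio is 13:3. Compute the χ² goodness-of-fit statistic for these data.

0.575

The 13:3 ratio has 16 parts, so with N = 107 the expected counts are:
  malvidin-free: 107 × 13/16 = 86.9375
  malvidin-pigmented: 107 × 3/16 = 20.0625
χ² = Σ (O − E)² / E
  malvidin-free: (90 − 86.9375)² / 86.9375 = 0.1079
  malvidin-pigmented: (17 − 20.0625)² / 20.0625 = 0.4675
χ² = 0.1079 + 0.4675 = 0.5754 ≈ 0.575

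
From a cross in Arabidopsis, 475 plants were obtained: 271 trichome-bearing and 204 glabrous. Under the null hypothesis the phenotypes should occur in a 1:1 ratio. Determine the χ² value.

9.451

Under the 1:1 hypothesis (Σ ratio = 2, N = 475):
  trichome-bearing: 475 × 1/2 = 237.5
  glabrous: 475 × 1/2 = 237.5
χ² = Σ (O − E)² / E
  trichome-bearing: (271 − 237.5)² / 237.5 = 4.7253
  glabrous: (204 − 237.5)² / 237.5 = 4.7253
χ² = 4.7253 + 4.7253 = 9.4506 ≈ 9.451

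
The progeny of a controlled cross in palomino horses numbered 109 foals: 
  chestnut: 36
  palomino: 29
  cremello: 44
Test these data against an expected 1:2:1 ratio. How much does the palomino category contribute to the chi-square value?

11.931

The 1:2:1 ratio has 4 parts, so with N = 109 the expected counts are:
  chestnut: 109 × 1/4 = 27.25
  palomino: 109 × 2/4 = 54.5
  cremello: 109 × 1/4 = 27.25
Contribution of palomino: (29 − 54.5)² / 54.5 = 11.9312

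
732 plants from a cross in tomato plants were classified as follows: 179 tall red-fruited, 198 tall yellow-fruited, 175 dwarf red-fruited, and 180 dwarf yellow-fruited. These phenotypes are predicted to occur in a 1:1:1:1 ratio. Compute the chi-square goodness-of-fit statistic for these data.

Under the 1:1:1:1 hypothesis (Σ ratio = 4, N = 732):
  tall red-fruited: 732 × 1/4 = 183
  tall yellow-fruited: 732 × 1/4 = 183
  dwarf red-fruited: 732 × 1/4 = 183
  dwarf yellow-fruited: 732 × 1/4 = 183
χ² = Σ (O − E)² / E
  tall red-fruited: (179 − 183)² / 183 = 0.0874
  tall yellow-fruited: (198 − 183)² / 183 = 1.2295
  dwarf red-fruited: (175 − 183)² / 183 = 0.3497
  dwarf yellow-fruited: (180 − 183)² / 183 = 0.0492
χ² = 0.0874 + 1.2295 + 0.3497 + 0.0492 = 1.7158 ≈ 1.716

1.716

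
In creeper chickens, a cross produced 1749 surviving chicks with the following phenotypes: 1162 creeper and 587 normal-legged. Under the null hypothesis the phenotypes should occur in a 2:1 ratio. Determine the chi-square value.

Expected counts for N = 1749 under a 2:1 ratio (total parts = 3):
  creeper: 1749 × 2/3 = 1166
  normal-legged: 1749 × 1/3 = 583
χ² = Σ (O − E)² / E
  creeper: (1162 − 1166)² / 1166 = 0.0137
  normal-legged: (587 − 583)² / 583 = 0.0274
χ² = 0.0137 + 0.0274 = 0.0411 ≈ 0.041

0.041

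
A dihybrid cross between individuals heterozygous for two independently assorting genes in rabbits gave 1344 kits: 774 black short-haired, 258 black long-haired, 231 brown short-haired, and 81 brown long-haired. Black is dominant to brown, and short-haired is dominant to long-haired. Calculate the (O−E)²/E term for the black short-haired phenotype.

0.429

A dihybrid F₂ with independent assortment and complete dominance at both loci gives a 9:3:3:1 phenotypic ratio.
Under the 9:3:3:1 hypothesis (Σ ratio = 16, N = 1344):
  black short-haired: 1344 × 9/16 = 756
  black long-haired: 1344 × 3/16 = 252
  brown short-haired: 1344 × 3/16 = 252
  brown long-haired: 1344 × 1/16 = 84
Contribution of black short-haired: (774 − 756)² / 756 = 0.4286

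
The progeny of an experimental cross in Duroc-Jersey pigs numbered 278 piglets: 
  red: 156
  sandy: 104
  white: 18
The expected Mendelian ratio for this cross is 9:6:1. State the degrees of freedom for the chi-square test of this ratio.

2

A goodness-of-fit test with 3 phenotype classes has df = 3 − 1 = 2.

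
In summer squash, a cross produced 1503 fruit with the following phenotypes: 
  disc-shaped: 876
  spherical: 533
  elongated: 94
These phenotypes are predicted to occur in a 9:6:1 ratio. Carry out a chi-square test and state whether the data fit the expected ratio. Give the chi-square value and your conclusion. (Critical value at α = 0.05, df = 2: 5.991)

Total ratio parts = 16. Expected numbers out of 1503:
  disc-shaped: 1503 × 9/16 = 845.4375
  spherical: 1503 × 6/16 = 563.625
  elongated: 1503 × 1/16 = 93.9375
χ² = Σ (O − E)² / E
  disc-shaped: (876 − 845.4375)² / 845.4375 = 1.1048
  spherical: (533 − 563.625)² / 563.625 = 1.6640
  elongated: (94 − 93.9375)² / 93.9375 = 0.0000
χ² = 1.1048 + 1.6640 + 0.0000 = 2.7688 ≈ 2.769
Degrees of freedom = 3 − 1 = 2; critical value at α = 0.05 is 5.991.
Since 2.769 < 5.991, we fail to reject the null hypothesis — the data are consistent with the 9:6:1 ratio.

2.769; consistent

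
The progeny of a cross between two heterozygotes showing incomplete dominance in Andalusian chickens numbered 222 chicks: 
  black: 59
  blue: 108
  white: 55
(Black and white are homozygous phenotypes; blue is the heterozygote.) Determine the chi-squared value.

With incomplete dominance, a heterozygote × heterozygote cross gives a 1:2:1 phenotypic ratio.
Under the 1:2:1 hypothesis (Σ ratio = 4, N = 222):
  black: 222 × 1/4 = 55.5
  blue: 222 × 2/4 = 111
  white: 222 × 1/4 = 55.5
χ² = Σ (O − E)² / E
  black: (59 − 55.5)² / 55.5 = 0.2207
  blue: (108 − 111)² / 111 = 0.0811
  white: (55 − 55.5)² / 55.5 = 0.0045
χ² = 0.2207 + 0.0811 + 0.0045 = 0.3063 ≈ 0.306

0.306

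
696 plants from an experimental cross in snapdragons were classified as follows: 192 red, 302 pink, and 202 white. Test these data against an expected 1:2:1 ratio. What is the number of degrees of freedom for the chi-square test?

2

A goodness-of-fit test with 3 phenotype classes has df = 3 − 1 = 2.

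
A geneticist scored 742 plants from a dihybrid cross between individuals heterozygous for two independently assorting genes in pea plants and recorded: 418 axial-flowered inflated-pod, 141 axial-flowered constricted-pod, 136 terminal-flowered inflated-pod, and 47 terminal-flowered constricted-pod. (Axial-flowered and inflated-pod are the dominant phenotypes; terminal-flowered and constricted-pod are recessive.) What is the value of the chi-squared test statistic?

0.105

A dihybrid F₂ with independent assortment and complete dominance at both loci gives a 9:3:3:1 phenotypic ratio.
The 9:3:3:1 ratio has 16 parts, so with N = 742 the expected counts are:
  axial-flowered inflated-pod: 742 × 9/16 = 417.375
  axial-flowered constricted-pod: 742 × 3/16 = 139.125
  terminal-flowered inflated-pod: 742 × 3/16 = 139.125
  terminal-flowered constricted-pod: 742 × 1/16 = 46.375
χ² = Σ (O − E)² / E
  axial-flowered inflated-pod: (418 − 417.375)² / 417.375 = 0.0009
  axial-flowered constricted-pod: (141 − 139.125)² / 139.125 = 0.0253
  terminal-flowered inflated-pod: (136 − 139.125)² / 139.125 = 0.0702
  terminal-flowered constricted-pod: (47 − 46.375)² / 46.375 = 0.0084
χ² = 0.0009 + 0.0253 + 0.0702 + 0.0084 = 0.1048 ≈ 0.105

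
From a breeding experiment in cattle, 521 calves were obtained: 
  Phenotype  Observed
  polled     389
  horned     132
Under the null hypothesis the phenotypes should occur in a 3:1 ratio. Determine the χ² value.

Expected counts for N = 521 under a 3:1 ratio (total parts = 4):
  polled: 521 × 3/4 = 390.75
  horned: 521 × 1/4 = 130.25
χ² = Σ (O − E)² / E
  polled: (389 − 390.75)² / 390.75 = 0.0078
  horned: (132 − 130.25)² / 130.25 = 0.0235
χ² = 0.0078 + 0.0235 = 0.0313 ≈ 0.031

0.031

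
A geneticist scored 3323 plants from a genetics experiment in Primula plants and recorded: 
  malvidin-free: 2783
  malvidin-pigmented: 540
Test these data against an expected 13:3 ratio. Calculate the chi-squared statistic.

Under the 13:3 hypothesis (Σ ratio = 16, N = 3323):
  malvidin-free: 3323 × 13/16 = 2699.9375
  malvidin-pigmented: 3323 × 3/16 = 623.0625
χ² = Σ (O − E)² / E
  malvidin-free: (2783 − 2699.9375)² / 2699.9375 = 2.5554
  malvidin-pigmented: (540 − 623.0625)² / 623.0625 = 11.0733
χ² = 2.5554 + 11.0733 = 13.6287 ≈ 13.629

13.629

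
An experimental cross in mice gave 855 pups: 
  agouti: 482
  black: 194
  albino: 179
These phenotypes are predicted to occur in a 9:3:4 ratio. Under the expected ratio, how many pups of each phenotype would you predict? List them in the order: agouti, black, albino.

Under the 9:3:4 hypothesis (Σ ratio = 16, N = 855):
  agouti: 855 × 9/16 = 480.9375
  black: 855 × 3/16 = 160.3125
  albino: 855 × 4/16 = 213.75

480.9375, 160.3125, 213.75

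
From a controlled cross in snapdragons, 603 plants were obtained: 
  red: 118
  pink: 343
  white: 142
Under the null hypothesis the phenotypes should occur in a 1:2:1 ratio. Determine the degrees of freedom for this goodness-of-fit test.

A goodness-of-fit test with 3 phenotype classes has df = 3 − 1 = 2.

2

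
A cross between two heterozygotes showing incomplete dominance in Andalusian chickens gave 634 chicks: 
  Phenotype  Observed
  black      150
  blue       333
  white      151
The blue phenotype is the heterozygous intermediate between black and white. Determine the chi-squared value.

1.618

With incomplete dominance, a heterozygote × heterozygote cross gives a 1:2:1 phenotypic ratio.
Total ratio parts = 4. Expected numbers out of 634:
  black: 634 × 1/4 = 158.5
  blue: 634 × 2/4 = 317
  white: 634 × 1/4 = 158.5
χ² = Σ (O − E)² / E
  black: (150 − 158.5)² / 158.5 = 0.4558
  blue: (333 − 317)² / 317 = 0.8076
  white: (151 − 158.5)² / 158.5 = 0.3549
χ² = 0.4558 + 0.8076 + 0.3549 = 1.6183 ≈ 1.618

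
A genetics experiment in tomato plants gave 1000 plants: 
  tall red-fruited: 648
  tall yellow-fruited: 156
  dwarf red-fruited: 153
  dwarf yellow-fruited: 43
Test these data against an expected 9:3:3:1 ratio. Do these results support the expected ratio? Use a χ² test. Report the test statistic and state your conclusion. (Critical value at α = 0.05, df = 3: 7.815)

30.720; not consistent

Total ratio parts = 16. Expected numbers out of 1000:
  tall red-fruited: 1000 × 9/16 = 562.5
  tall yellow-fruited: 1000 × 3/16 = 187.5
  dwarf red-fruited: 1000 × 3/16 = 187.5
  dwarf yellow-fruited: 1000 × 1/16 = 62.5
χ² = Σ (O − E)² / E
  tall red-fruited: (648 − 562.5)² / 562.5 = 12.9960
  tall yellow-fruited: (156 − 187.5)² / 187.5 = 5.2920
  dwarf red-fruited: (153 − 187.5)² / 187.5 = 6.3480
  dwarf yellow-fruited: (43 − 62.5)² / 62.5 = 6.0840
χ² = 12.9960 + 5.2920 + 6.3480 + 6.0840 = 30.720
Degrees of freedom = 4 − 1 = 3; critical value at α = 0.05 is 7.815.
Since 30.720 > 7.815, we reject the null hypothesis — the data do not fit the 9:3:3:1 ratio.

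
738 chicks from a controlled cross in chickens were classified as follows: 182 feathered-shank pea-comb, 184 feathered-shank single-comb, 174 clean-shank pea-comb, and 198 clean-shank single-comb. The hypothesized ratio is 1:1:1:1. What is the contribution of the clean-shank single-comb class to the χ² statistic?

Total ratio parts = 4. Expected numbers out of 738:
  feathered-shank pea-comb: 738 × 1/4 = 184.5
  feathered-shank single-comb: 738 × 1/4 = 184.5
  clean-shank pea-comb: 738 × 1/4 = 184.5
  clean-shank single-comb: 738 × 1/4 = 184.5
Contribution of clean-shank single-comb: (198 − 184.5)² / 184.5 = 0.9878

0.988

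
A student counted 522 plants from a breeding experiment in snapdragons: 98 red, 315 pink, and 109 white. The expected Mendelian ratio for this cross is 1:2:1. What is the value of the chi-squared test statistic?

Expected counts for N = 522 under a 1:2:1 ratio (total parts = 4):
  red: 522 × 1/4 = 130.5
  pink: 522 × 2/4 = 261
  white: 522 × 1/4 = 130.5
χ² = Σ (O − E)² / E
  red: (98 − 130.5)² / 130.5 = 8.0939
  pink: (315 − 261)² / 261 = 11.1724
  white: (109 − 130.5)² / 130.5 = 3.5421
χ² = 8.0939 + 11.1724 + 3.5421 = 22.8084 ≈ 22.808

22.808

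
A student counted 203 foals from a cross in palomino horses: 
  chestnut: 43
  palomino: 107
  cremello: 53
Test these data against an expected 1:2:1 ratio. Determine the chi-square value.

The 1:2:1 ratio has 4 parts, so with N = 203 the expected counts are:
  chestnut: 203 × 1/4 = 50.75
  palomino: 203 × 2/4 = 101.5
  cremello: 203 × 1/4 = 50.75
χ² = Σ (O − E)² / E
  chestnut: (43 − 50.75)² / 50.75 = 1.1835
  palomino: (107 − 101.5)² / 101.5 = 0.2980
  cremello: (53 − 50.75)² / 50.75 = 0.0998
χ² = 1.1835 + 0.2980 + 0.0998 = 1.5813 ≈ 1.581

1.581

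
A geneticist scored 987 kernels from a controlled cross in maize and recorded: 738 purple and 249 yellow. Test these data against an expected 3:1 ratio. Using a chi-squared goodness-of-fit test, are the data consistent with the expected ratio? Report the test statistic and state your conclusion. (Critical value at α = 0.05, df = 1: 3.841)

0.027; consistent

The 3:1 ratio has 4 parts, so with N = 987 the expected counts are:
  purple: 987 × 3/4 = 740.25
  yellow: 987 × 1/4 = 246.75
χ² = Σ (O − E)² / E
  purple: (738 − 740.25)² / 740.25 = 0.0068
  yellow: (249 − 246.75)² / 246.75 = 0.0205
χ² = 0.0068 + 0.0205 = 0.0273 ≈ 0.027
Degrees of freedom = 2 − 1 = 1; critical value at α = 0.05 is 3.841.
Since 0.027 < 3.841, we fail to reject the null hypothesis — the data are consistent with the 3:1 ratio.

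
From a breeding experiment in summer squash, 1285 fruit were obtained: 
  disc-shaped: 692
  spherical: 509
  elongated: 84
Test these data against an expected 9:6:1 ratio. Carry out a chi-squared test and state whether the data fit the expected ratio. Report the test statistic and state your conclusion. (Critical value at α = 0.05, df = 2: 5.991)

3.010; consistent

Total ratio parts = 16. Expected numbers out of 1285:
  disc-shaped: 1285 × 9/16 = 722.8125
  spherical: 1285 × 6/16 = 481.875
  elongated: 1285 × 1/16 = 80.3125
χ² = Σ (O − E)² / E
  disc-shaped: (692 − 722.8125)² / 722.8125 = 1.3135
  spherical: (509 − 481.875)² / 481.875 = 1.5269
  elongated: (84 − 80.3125)² / 80.3125 = 0.1693
χ² = 1.3135 + 1.5269 + 0.1693 = 3.0097 ≈ 3.010
Degrees of freedom = 3 − 1 = 2; critical value at α = 0.05 is 5.991.
Since 3.010 < 5.991, we fail to reject the null hypothesis — the data are consistent with the 9:6:1 ratio.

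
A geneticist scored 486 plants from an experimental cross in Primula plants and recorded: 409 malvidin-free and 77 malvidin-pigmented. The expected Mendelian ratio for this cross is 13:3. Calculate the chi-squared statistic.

Under the 13:3 hypothesis (Σ ratio = 16, N = 486):
  malvidin-free: 486 × 13/16 = 394.875
  malvidin-pigmented: 486 × 3/16 = 91.125
χ² = Σ (O − E)² / E
  malvidin-free: (409 − 394.875)² / 394.875 = 0.5053
  malvidin-pigmented: (77 − 91.125)² / 91.125 = 2.1895
χ² = 0.5053 + 2.1895 = 2.6948 ≈ 2.695

2.695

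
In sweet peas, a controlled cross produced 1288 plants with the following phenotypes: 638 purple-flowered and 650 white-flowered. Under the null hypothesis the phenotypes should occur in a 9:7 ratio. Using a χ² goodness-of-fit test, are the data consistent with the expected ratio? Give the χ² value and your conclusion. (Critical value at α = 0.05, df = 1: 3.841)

Under the 9:7 hypothesis (Σ ratio = 16, N = 1288):
  purple-flowered: 1288 × 9/16 = 724.5
  white-flowered: 1288 × 7/16 = 563.5
χ² = Σ (O − E)² / E
  purple-flowered: (638 − 724.5)² / 724.5 = 10.3275
  white-flowered: (650 − 563.5)² / 563.5 = 13.2782
χ² = 10.3275 + 13.2782 = 23.6057 ≈ 23.606
Degrees of freedom = 2 − 1 = 1; critical value at α = 0.05 is 3.841.
Since 23.606 > 3.841, we reject the null hypothesis — the data do not fit the 9:7 ratio.

23.606; not consistent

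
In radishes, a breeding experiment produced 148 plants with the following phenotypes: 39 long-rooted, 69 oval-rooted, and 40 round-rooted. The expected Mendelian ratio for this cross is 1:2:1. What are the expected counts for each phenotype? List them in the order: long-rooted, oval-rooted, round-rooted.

Expected counts for N = 148 under a 1:2:1 ratio (total parts = 4):
  long-rooted: 148 × 1/4 = 37
  oval-rooted: 148 × 2/4 = 74
  round-rooted: 148 × 1/4 = 37

37, 74, 37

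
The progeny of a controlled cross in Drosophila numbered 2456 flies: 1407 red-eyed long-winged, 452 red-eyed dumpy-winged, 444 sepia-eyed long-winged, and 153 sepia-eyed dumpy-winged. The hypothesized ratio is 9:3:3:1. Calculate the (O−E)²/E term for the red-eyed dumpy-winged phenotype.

0.157

Under the 9:3:3:1 hypothesis (Σ ratio = 16, N = 2456):
  red-eyed long-winged: 2456 × 9/16 = 1381.5
  red-eyed dumpy-winged: 2456 × 3/16 = 460.5
  sepia-eyed long-winged: 2456 × 3/16 = 460.5
  sepia-eyed dumpy-winged: 2456 × 1/16 = 153.5
Contribution of red-eyed dumpy-winged: (452 − 460.5)² / 460.5 = 0.1569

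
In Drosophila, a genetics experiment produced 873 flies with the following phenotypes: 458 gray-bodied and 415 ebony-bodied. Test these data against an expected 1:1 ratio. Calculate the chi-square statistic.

2.118

Total ratio parts = 2. Expected numbers out of 873:
  gray-bodied: 873 × 1/2 = 436.5
  ebony-bodied: 873 × 1/2 = 436.5
χ² = Σ (O − E)² / E
  gray-bodied: (458 − 436.5)² / 436.5 = 1.0590
  ebony-bodied: (415 − 436.5)² / 436.5 = 1.0590
χ² = 1.0590 + 1.0590 = 2.118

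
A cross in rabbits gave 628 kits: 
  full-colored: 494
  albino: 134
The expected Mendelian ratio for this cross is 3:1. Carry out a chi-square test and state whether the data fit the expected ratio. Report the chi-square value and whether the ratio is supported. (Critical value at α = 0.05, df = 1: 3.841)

The 3:1 ratio has 4 parts, so with N = 628 the expected counts are:
  full-colored: 628 × 3/4 = 471
  albino: 628 × 1/4 = 157
χ² = Σ (O − E)² / E
  full-colored: (494 − 471)² / 471 = 1.1231
  albino: (134 − 157)² / 157 = 3.3694
χ² = 1.1231 + 3.3694 = 4.4925 ≈ 4.493
Degrees of freedom = 2 − 1 = 1; critical value at α = 0.05 is 3.841.
Since 4.493 > 3.841, we reject the null hypothesis — the data do not fit the 3:1 ratio.

4.493; not consistent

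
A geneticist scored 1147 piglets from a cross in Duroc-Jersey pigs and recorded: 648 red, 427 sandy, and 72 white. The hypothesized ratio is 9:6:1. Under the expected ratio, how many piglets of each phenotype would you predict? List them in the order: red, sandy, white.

645.1875, 430.125, 71.6875

The 9:6:1 ratio has 16 parts, so with N = 1147 the expected counts are:
  red: 1147 × 9/16 = 645.1875
  sandy: 1147 × 6/16 = 430.125
  white: 1147 × 1/16 = 71.6875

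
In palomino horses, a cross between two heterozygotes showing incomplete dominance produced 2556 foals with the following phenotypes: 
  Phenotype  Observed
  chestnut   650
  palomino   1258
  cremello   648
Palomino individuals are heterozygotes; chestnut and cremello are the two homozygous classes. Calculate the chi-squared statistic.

0.629

With incomplete dominance, a heterozygote × heterozygote cross gives a 1:2:1 phenotypic ratio.
Under the 1:2:1 hypothesis (Σ ratio = 4, N = 2556):
  chestnut: 2556 × 1/4 = 639
  palomino: 2556 × 2/4 = 1278
  cremello: 2556 × 1/4 = 639
χ² = Σ (O − E)² / E
  chestnut: (650 − 639)² / 639 = 0.1894
  palomino: (1258 − 1278)² / 1278 = 0.3130
  cremello: (648 − 639)² / 639 = 0.1268
χ² = 0.1894 + 0.3130 + 0.1268 = 0.6292 ≈ 0.629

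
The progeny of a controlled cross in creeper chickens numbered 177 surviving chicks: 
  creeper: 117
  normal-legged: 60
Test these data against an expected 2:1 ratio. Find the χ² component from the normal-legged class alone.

0.017

Under the 2:1 hypothesis (Σ ratio = 3, N = 177):
  creeper: 177 × 2/3 = 118
  normal-legged: 177 × 1/3 = 59
Contribution of normal-legged: (60 − 59)² / 59 = 0.0169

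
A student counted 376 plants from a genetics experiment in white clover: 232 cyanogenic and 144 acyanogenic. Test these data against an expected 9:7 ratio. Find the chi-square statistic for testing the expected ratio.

Expected counts for N = 376 under a 9:7 ratio (total parts = 16):
  cyanogenic: 376 × 9/16 = 211.5
  acyanogenic: 376 × 7/16 = 164.5
χ² = Σ (O − E)² / E
  cyanogenic: (232 − 211.5)² / 211.5 = 1.9870
  acyanogenic: (144 − 164.5)² / 164.5 = 2.5547
χ² = 1.9870 + 2.5547 = 4.5417 ≈ 4.542

4.542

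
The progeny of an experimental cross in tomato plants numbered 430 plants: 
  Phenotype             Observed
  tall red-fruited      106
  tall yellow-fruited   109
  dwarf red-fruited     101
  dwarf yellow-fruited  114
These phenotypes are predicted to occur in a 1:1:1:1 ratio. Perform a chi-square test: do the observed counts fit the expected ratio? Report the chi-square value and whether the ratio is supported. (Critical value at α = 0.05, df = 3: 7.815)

0.828; consistent

Total ratio parts = 4. Expected numbers out of 430:
  tall red-fruited: 430 × 1/4 = 107.5
  tall yellow-fruited: 430 × 1/4 = 107.5
  dwarf red-fruited: 430 × 1/4 = 107.5
  dwarf yellow-fruited: 430 × 1/4 = 107.5
χ² = Σ (O − E)² / E
  tall red-fruited: (106 − 107.5)² / 107.5 = 0.0209
  tall yellow-fruited: (109 − 107.5)² / 107.5 = 0.0209
  dwarf red-fruited: (101 − 107.5)² / 107.5 = 0.3930
  dwarf yellow-fruited: (114 − 107.5)² / 107.5 = 0.3930
χ² = 0.0209 + 0.0209 + 0.3930 + 0.3930 = 0.8278 ≈ 0.828
Degrees of freedom = 4 − 1 = 3; critical value at α = 0.05 is 7.815.
Since 0.828 < 7.815, we fail to reject the null hypothesis — the data are consistent with the 1:1:1:1 ratio.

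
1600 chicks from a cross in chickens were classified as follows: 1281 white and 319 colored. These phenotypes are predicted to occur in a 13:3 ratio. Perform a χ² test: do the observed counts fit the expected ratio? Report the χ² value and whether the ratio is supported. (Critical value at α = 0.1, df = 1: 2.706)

1.481; consistent

Expected counts for N = 1600 under a 13:3 ratio (total parts = 16):
  white: 1600 × 13/16 = 1300
  colored: 1600 × 3/16 = 300
χ² = Σ (O − E)² / E
  white: (1281 − 1300)² / 1300 = 0.2777
  colored: (319 − 300)² / 300 = 1.2033
χ² = 0.2777 + 1.2033 = 1.481
Degrees of freedom = 2 − 1 = 1; critical value at α = 0.1 is 2.706.
Since 1.481 < 2.706, we fail to reject the null hypothesis — the data are consistent with the 13:3 ratio.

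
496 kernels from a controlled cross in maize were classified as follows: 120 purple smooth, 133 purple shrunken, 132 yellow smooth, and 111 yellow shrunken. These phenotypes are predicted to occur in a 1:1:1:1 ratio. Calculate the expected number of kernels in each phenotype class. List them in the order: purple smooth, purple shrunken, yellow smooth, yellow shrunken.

Under the 1:1:1:1 hypothesis (Σ ratio = 4, N = 496):
  purple smooth: 496 × 1/4 = 124
  purple shrunken: 496 × 1/4 = 124
  yellow smooth: 496 × 1/4 = 124
  yellow shrunken: 496 × 1/4 = 124

124, 124, 124, 124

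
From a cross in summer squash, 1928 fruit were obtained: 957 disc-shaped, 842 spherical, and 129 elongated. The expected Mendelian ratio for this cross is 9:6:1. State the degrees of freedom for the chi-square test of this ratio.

A goodness-of-fit test with 3 phenotype classes has df = 3 − 1 = 2.

2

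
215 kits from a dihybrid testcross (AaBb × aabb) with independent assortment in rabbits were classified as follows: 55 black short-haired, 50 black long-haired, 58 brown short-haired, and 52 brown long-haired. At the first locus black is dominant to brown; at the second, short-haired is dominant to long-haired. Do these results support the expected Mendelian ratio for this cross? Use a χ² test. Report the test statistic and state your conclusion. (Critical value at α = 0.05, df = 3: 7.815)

A dihybrid testcross with independent assortment gives a 1:1:1:1 ratio.
Total ratio parts = 4. Expected numbers out of 215:
  black short-haired: 215 × 1/4 = 53.75
  black long-haired: 215 × 1/4 = 53.75
  brown short-haired: 215 × 1/4 = 53.75
  brown long-haired: 215 × 1/4 = 53.75
χ² = Σ (O − E)² / E
  black short-haired: (55 − 53.75)² / 53.75 = 0.0291
  black long-haired: (50 − 53.75)² / 53.75 = 0.2616
  brown short-haired: (58 − 53.75)² / 53.75 = 0.3360
  brown long-haired: (52 − 53.75)² / 53.75 = 0.0570
χ² = 0.0291 + 0.2616 + 0.3360 + 0.0570 = 0.6837 ≈ 0.684
Degrees of freedom = 4 − 1 = 3; critical value at α = 0.05 is 7.815.
Since 0.684 < 7.815, we fail to reject the null hypothesis — the data are consistent with the 1:1:1:1 ratio.

0.684; consistent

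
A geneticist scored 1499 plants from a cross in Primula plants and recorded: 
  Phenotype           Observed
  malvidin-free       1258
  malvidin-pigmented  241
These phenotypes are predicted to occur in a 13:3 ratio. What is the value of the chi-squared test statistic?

Total ratio parts = 16. Expected numbers out of 1499:
  malvidin-free: 1499 × 13/16 = 1217.9375
  malvidin-pigmented: 1499 × 3/16 = 281.0625
χ² = Σ (O − E)² / E
  malvidin-free: (1258 − 1217.9375)² / 1217.9375 = 1.3178
  malvidin-pigmented: (241 − 281.0625)² / 281.0625 = 5.7105
χ² = 1.3178 + 5.7105 = 7.0283 ≈ 7.028

7.028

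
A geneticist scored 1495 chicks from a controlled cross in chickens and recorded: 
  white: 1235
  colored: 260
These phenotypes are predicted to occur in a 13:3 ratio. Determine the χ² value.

1.812

Expected counts for N = 1495 under a 13:3 ratio (total parts = 16):
  white: 1495 × 13/16 = 1214.6875
  colored: 1495 × 3/16 = 280.3125
χ² = Σ (O − E)² / E
  white: (1235 − 1214.6875)² / 1214.6875 = 0.3397
  colored: (260 − 280.3125)² / 280.3125 = 1.4719
χ² = 0.3397 + 1.4719 = 1.8116 ≈ 1.812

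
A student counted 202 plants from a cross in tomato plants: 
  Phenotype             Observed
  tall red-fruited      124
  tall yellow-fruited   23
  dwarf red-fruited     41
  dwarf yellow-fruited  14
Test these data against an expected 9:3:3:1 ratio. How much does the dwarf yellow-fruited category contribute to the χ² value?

0.150

Under the 9:3:3:1 hypothesis (Σ ratio = 16, N = 202):
  tall red-fruited: 202 × 9/16 = 113.625
  tall yellow-fruited: 202 × 3/16 = 37.875
  dwarf red-fruited: 202 × 3/16 = 37.875
  dwarf yellow-fruited: 202 × 1/16 = 12.625
Contribution of dwarf yellow-fruited: (14 − 12.625)² / 12.625 = 0.1498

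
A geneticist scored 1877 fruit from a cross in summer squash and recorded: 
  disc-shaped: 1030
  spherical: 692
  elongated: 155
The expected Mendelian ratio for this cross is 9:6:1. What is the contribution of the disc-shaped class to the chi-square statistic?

The 9:6:1 ratio has 16 parts, so with N = 1877 the expected counts are:
  disc-shaped: 1877 × 9/16 = 1055.8125
  spherical: 1877 × 6/16 = 703.875
  elongated: 1877 × 1/16 = 117.3125
Contribution of disc-shaped: (1030 − 1055.8125)² / 1055.8125 = 0.6311

0.631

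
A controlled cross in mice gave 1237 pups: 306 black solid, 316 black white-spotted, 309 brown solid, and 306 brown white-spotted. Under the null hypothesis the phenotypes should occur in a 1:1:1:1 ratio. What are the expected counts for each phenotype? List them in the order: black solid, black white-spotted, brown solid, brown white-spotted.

309.25, 309.25, 309.25, 309.25

Total ratio parts = 4. Expected numbers out of 1237:
  black solid: 1237 × 1/4 = 309.25
  black white-spotted: 1237 × 1/4 = 309.25
  brown solid: 1237 × 1/4 = 309.25
  brown white-spotted: 1237 × 1/4 = 309.25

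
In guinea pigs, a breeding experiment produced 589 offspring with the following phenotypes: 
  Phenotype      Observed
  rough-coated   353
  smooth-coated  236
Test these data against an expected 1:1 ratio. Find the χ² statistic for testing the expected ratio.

23.241

Expected counts for N = 589 under a 1:1 ratio (total parts = 2):
  rough-coated: 589 × 1/2 = 294.5
  smooth-coated: 589 × 1/2 = 294.5
χ² = Σ (O − E)² / E
  rough-coated: (353 − 294.5)² / 294.5 = 11.6205
  smooth-coated: (236 − 294.5)² / 294.5 = 11.6205
χ² = 11.6205 + 11.6205 = 23.241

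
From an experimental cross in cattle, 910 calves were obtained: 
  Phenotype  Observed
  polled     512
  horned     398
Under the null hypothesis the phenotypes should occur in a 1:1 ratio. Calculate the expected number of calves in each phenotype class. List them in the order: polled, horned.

Under the 1:1 hypothesis (Σ ratio = 2, N = 910):
  polled: 910 × 1/2 = 455
  horned: 910 × 1/2 = 455

455, 455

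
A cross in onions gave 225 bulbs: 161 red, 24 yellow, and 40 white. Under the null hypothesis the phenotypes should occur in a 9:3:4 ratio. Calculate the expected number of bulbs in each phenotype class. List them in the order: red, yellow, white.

Total ratio parts = 16. Expected numbers out of 225:
  red: 225 × 9/16 = 126.5625
  yellow: 225 × 3/16 = 42.1875
  white: 225 × 4/16 = 56.25

126.5625, 42.1875, 56.25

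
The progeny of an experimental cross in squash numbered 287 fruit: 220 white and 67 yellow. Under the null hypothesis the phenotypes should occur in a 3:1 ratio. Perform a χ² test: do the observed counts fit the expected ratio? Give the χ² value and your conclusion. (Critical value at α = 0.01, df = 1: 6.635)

0.419; consistent

Expected counts for N = 287 under a 3:1 ratio (total parts = 4):
  white: 287 × 3/4 = 215.25
  yellow: 287 × 1/4 = 71.75
χ² = Σ (O − E)² / E
  white: (220 − 215.25)² / 215.25 = 0.1048
  yellow: (67 − 71.75)² / 71.75 = 0.3145
χ² = 0.1048 + 0.3145 = 0.4193 ≈ 0.419
Degrees of freedom = 2 − 1 = 1; critical value at α = 0.01 is 6.635.
Since 0.419 < 6.635, we fail to reject the null hypothesis — the data are consistent with the 3:1 ratio.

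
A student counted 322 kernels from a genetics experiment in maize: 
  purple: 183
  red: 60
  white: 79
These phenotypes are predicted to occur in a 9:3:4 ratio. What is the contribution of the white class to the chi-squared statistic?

Under the 9:3:4 hypothesis (Σ ratio = 16, N = 322):
  purple: 322 × 9/16 = 181.125
  red: 322 × 3/16 = 60.375
  white: 322 × 4/16 = 80.5
Contribution of white: (79 − 80.5)² / 80.5 = 0.0280

0.028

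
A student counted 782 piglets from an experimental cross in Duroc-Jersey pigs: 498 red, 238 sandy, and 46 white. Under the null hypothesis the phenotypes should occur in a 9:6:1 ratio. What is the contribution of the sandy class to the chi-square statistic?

10.409

Expected counts for N = 782 under a 9:6:1 ratio (total parts = 16):
  red: 782 × 9/16 = 439.875
  sandy: 782 × 6/16 = 293.25
  white: 782 × 1/16 = 48.875
Contribution of sandy: (238 − 293.25)² / 293.25 = 10.4094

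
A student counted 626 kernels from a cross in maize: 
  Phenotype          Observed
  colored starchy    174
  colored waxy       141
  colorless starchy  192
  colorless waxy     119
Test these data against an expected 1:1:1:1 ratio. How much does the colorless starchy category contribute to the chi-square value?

8.053

Under the 1:1:1:1 hypothesis (Σ ratio = 4, N = 626):
  colored starchy: 626 × 1/4 = 156.5
  colored waxy: 626 × 1/4 = 156.5
  colorless starchy: 626 × 1/4 = 156.5
  colorless waxy: 626 × 1/4 = 156.5
Contribution of colorless starchy: (192 − 156.5)² / 156.5 = 8.0527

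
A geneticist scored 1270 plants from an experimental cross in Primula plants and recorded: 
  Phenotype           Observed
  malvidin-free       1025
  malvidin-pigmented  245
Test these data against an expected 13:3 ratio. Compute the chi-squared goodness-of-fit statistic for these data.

The 13:3 ratio has 16 parts, so with N = 1270 the expected counts are:
  malvidin-free: 1270 × 13/16 = 1031.875
  malvidin-pigmented: 1270 × 3/16 = 238.125
χ² = Σ (O − E)² / E
  malvidin-free: (1025 − 1031.875)² / 1031.875 = 0.0458
  malvidin-pigmented: (245 − 238.125)² / 238.125 = 0.1985
χ² = 0.0458 + 0.1985 = 0.2443 ≈ 0.244

0.244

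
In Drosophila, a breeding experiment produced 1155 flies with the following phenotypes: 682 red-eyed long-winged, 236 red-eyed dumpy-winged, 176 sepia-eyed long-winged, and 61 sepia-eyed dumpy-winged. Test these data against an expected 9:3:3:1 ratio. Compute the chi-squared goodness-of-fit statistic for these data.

Total ratio parts = 16. Expected numbers out of 1155:
  red-eyed long-winged: 1155 × 9/16 = 649.6875
  red-eyed dumpy-winged: 1155 × 3/16 = 216.5625
  sepia-eyed long-winged: 1155 × 3/16 = 216.5625
  sepia-eyed dumpy-winged: 1155 × 1/16 = 72.1875
χ² = Σ (O − E)² / E
  red-eyed long-winged: (682 − 649.6875)² / 649.6875 = 1.6071
  red-eyed dumpy-winged: (236 − 216.5625)² / 216.5625 = 1.7446
  sepia-eyed long-winged: (176 − 216.5625)² / 216.5625 = 7.5974
  sepia-eyed dumpy-winged: (61 − 72.1875)² / 72.1875 = 1.7338
χ² = 1.6071 + 1.7446 + 7.5974 + 1.7338 = 12.6829 ≈ 12.683

12.683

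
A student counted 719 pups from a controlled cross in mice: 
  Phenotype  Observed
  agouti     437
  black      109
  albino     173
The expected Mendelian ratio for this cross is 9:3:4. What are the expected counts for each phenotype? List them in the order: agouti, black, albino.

404.4375, 134.8125, 179.75

Under the 9:3:4 hypothesis (Σ ratio = 16, N = 719):
  agouti: 719 × 9/16 = 404.4375
  black: 719 × 3/16 = 134.8125
  albino: 719 × 4/16 = 179.75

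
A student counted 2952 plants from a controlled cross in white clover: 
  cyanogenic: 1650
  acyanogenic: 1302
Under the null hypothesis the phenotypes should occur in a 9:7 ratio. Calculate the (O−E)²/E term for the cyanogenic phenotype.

Expected counts for N = 2952 under a 9:7 ratio (total parts = 16):
  cyanogenic: 2952 × 9/16 = 1660.5
  acyanogenic: 2952 × 7/16 = 1291.5
Contribution of cyanogenic: (1650 − 1660.5)² / 1660.5 = 0.0664

0.066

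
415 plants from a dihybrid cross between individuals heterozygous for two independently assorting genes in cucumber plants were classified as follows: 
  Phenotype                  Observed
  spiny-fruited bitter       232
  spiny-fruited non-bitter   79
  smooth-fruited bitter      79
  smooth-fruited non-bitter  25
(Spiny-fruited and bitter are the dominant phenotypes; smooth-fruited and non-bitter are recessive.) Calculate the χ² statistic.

A dihybrid F₂ with independent assortment and complete dominance at both loci gives a 9:3:3:1 phenotypic ratio.
Expected counts for N = 415 under a 9:3:3:1 ratio (total parts = 16):
  spiny-fruited bitter: 415 × 9/16 = 233.4375
  spiny-fruited non-bitter: 415 × 3/16 = 77.8125
  smooth-fruited bitter: 415 × 3/16 = 77.8125
  smooth-fruited non-bitter: 415 × 1/16 = 25.9375
χ² = Σ (O − E)² / E
  spiny-fruited bitter: (232 − 233.4375)² / 233.4375 = 0.0089
  spiny-fruited non-bitter: (79 − 77.8125)² / 77.8125 = 0.0181
  smooth-fruited bitter: (79 − 77.8125)² / 77.8125 = 0.0181
  smooth-fruited non-bitter: (25 − 25.9375)² / 25.9375 = 0.0339
χ² = 0.0089 + 0.0181 + 0.0181 + 0.0339 = 0.079

0.079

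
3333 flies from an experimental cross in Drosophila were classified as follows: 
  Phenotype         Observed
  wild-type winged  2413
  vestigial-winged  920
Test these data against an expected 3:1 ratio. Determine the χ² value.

Total ratio parts = 4. Expected numbers out of 3333:
  wild-type winged: 3333 × 3/4 = 2499.75
  vestigial-winged: 3333 × 1/4 = 833.25
χ² = Σ (O − E)² / E
  wild-type winged: (2413 − 2499.75)² / 2499.75 = 3.0105
  vestigial-winged: (920 − 833.25)² / 833.25 = 9.0316
χ² = 3.0105 + 9.0316 = 12.0421 ≈ 12.042

12.042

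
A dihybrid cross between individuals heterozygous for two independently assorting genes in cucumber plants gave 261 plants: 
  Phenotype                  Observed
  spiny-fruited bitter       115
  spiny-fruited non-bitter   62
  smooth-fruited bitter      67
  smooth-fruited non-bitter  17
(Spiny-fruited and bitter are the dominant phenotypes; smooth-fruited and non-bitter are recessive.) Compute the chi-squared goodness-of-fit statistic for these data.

17.076

A dihybrid F₂ with independent assortment and complete dominance at both loci gives a 9:3:3:1 phenotypic ratio.
Total ratio parts = 16. Expected numbers out of 261:
  spiny-fruited bitter: 261 × 9/16 = 146.8125
  spiny-fruited non-bitter: 261 × 3/16 = 48.9375
  smooth-fruited bitter: 261 × 3/16 = 48.9375
  smooth-fruited non-bitter: 261 × 1/16 = 16.3125
χ² = Σ (O − E)² / E
  spiny-fruited bitter: (115 − 146.8125)² / 146.8125 = 6.8934
  spiny-fruited non-bitter: (62 − 48.9375)² / 48.9375 = 3.4867
  smooth-fruited bitter: (67 − 48.9375)² / 48.9375 = 6.6667
  smooth-fruited non-bitter: (17 − 16.3125)² / 16.3125 = 0.0290
χ² = 6.8934 + 3.4867 + 6.6667 + 0.0290 = 17.0758 ≈ 17.076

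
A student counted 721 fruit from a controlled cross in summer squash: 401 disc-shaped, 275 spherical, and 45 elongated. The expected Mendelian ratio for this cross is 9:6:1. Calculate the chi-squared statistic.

0.131

Total ratio parts = 16. Expected numbers out of 721:
  disc-shaped: 721 × 9/16 = 405.5625
  spherical: 721 × 6/16 = 270.375
  elongated: 721 × 1/16 = 45.0625
χ² = Σ (O − E)² / E
  disc-shaped: (401 − 405.5625)² / 405.5625 = 0.0513
  spherical: (275 − 270.375)² / 270.375 = 0.0791
  elongated: (45 − 45.0625)² / 45.0625 = 0.0001
χ² = 0.0513 + 0.0791 + 0.0001 = 0.1305 ≈ 0.131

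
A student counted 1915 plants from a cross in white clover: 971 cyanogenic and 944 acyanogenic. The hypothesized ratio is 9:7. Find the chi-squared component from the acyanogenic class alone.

Under the 9:7 hypothesis (Σ ratio = 16, N = 1915):
  cyanogenic: 1915 × 9/16 = 1077.1875
  acyanogenic: 1915 × 7/16 = 837.8125
Contribution of acyanogenic: (944 − 837.8125)² / 837.8125 = 13.4586

13.459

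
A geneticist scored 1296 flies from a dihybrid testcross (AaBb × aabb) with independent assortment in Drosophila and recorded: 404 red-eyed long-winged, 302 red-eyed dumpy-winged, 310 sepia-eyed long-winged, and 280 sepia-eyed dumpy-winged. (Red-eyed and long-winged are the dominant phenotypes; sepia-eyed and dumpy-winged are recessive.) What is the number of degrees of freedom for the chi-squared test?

A dihybrid testcross with independent assortment gives a 1:1:1:1 ratio.
A goodness-of-fit test with 4 phenotype classes has df = 4 − 1 = 3.

3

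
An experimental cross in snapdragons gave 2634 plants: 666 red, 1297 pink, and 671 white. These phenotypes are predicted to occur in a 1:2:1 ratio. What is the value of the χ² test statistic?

0.626

Total ratio parts = 4. Expected numbers out of 2634:
  red: 2634 × 1/4 = 658.5
  pink: 2634 × 2/4 = 1317
  white: 2634 × 1/4 = 658.5
χ² = Σ (O − E)² / E
  red: (666 − 658.5)² / 658.5 = 0.0854
  pink: (1297 − 1317)² / 1317 = 0.3037
  white: (671 − 658.5)² / 658.5 = 0.2373
χ² = 0.0854 + 0.3037 + 0.2373 = 0.6264 ≈ 0.626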